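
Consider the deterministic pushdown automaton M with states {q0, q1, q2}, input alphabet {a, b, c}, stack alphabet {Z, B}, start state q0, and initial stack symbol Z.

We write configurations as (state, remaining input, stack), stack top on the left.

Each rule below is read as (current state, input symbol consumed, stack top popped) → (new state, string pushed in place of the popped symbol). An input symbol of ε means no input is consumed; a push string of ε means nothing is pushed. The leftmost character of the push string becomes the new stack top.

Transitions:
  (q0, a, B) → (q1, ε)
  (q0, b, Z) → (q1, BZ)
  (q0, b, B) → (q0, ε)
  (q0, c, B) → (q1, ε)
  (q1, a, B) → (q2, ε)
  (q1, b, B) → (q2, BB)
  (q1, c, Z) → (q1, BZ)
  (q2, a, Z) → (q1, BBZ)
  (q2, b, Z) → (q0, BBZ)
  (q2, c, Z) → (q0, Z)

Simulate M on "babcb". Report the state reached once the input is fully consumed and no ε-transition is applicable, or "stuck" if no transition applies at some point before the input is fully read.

(q0, babcb, Z) ⊢ (q1, abcb, BZ) ⊢ (q2, bcb, Z) ⊢ (q0, cb, BBZ) ⊢ (q1, b, BZ) ⊢ (q2, ε, BBZ)
All input consumed; M is in state q2.

q2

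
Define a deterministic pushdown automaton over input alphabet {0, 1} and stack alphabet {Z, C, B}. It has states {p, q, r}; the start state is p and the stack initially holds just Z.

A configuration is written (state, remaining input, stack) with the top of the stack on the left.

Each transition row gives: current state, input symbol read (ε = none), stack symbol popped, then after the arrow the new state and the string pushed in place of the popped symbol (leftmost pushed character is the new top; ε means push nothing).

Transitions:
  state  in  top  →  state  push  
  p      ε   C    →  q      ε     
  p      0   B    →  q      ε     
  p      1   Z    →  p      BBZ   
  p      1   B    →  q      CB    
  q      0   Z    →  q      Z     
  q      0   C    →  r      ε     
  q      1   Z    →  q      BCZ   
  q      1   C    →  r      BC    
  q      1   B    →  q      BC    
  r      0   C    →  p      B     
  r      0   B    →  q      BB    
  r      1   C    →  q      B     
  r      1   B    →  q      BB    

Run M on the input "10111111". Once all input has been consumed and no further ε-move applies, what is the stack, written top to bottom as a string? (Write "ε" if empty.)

(p, 10111111, Z)
  read 1, top Z: go to p, push BBZ → (p, 0111111, BBZ)
  read 0, top B: go to q, push ε → (q, 111111, BZ)
  read 1, top B: go to q, push BC → (q, 11111, BCZ)
  read 1, top B: go to q, push BC → (q, 1111, BCCZ)
  read 1, top B: go to q, push BC → (q, 111, BCCCZ)
  read 1, top B: go to q, push BC → (q, 11, BCCCCZ)
  read 1, top B: go to q, push BC → (q, 1, BCCCCCZ)
  read 1, top B: go to q, push BC → (q, ε, BCCCCCCZ)
All input consumed in state q with stack BCCCCCCZ.

BCCCCCCZ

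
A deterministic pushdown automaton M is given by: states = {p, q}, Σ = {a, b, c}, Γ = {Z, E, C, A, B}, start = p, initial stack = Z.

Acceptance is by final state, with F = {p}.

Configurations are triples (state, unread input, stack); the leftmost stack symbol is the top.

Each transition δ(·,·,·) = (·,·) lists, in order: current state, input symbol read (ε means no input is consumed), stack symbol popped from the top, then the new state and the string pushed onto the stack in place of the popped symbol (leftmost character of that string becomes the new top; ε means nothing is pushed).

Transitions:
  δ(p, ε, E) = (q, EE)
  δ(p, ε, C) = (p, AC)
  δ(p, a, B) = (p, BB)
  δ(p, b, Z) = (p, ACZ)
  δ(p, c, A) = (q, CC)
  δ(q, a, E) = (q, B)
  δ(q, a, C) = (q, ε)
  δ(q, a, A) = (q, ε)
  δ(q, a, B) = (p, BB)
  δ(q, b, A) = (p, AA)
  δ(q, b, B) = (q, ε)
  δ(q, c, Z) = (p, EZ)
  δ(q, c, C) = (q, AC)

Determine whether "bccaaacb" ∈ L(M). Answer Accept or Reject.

Accept

(p, bccaaacb, Z) ⊢ (p, ccaaacb, ACZ) ⊢ (q, caaacb, CCCZ) ⊢ (q, aaacb, ACCCZ) ⊢ (q, aacb, CCCZ) ⊢ (q, acb, CCZ) ⊢ (q, cb, CZ) ⊢ (q, b, ACZ) ⊢ (p, ε, AACZ)
All input consumed; state p ∈ F.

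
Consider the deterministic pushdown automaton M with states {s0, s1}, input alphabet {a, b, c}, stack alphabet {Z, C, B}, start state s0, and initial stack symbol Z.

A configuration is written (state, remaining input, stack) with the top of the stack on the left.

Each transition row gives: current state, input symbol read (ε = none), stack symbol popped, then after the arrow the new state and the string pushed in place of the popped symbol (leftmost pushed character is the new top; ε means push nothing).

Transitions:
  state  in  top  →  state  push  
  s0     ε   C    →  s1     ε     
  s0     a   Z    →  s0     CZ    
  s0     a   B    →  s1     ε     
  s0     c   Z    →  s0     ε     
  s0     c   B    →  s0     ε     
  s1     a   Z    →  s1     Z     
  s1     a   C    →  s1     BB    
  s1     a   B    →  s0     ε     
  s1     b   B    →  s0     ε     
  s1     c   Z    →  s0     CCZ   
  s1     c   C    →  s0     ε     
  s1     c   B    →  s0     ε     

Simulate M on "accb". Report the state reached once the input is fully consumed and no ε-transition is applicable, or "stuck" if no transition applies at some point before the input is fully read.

stuck

(s0, accb, Z) ⊢ (s0, ccb, CZ) ⊢ (s1, ccb, Z) ⊢ (s0, cb, CCZ) ⊢ (s1, cb, CZ) ⊢ (s0, b, Z)
No transition for (s0, b, top Z); M blocks with input b remaining.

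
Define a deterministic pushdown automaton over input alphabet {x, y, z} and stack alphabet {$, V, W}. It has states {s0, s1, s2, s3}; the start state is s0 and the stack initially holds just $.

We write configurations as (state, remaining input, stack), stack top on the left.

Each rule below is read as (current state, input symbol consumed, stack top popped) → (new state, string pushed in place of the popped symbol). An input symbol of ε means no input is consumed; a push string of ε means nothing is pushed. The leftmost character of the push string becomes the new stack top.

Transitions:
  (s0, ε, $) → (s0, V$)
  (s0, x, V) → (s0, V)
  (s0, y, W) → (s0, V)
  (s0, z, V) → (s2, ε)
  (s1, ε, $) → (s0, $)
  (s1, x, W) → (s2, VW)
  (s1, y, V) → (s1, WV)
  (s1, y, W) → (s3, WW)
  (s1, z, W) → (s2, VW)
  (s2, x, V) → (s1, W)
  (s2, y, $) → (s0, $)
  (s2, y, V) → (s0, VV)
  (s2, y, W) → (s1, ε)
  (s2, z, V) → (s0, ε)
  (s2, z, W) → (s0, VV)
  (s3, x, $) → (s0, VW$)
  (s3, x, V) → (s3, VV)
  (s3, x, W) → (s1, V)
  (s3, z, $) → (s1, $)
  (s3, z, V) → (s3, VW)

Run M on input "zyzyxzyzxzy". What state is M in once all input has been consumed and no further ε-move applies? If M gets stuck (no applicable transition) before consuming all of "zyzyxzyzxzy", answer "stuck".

stuck

(s0, zyzyxzyzxzy, $)
  ε-move, top $: go to s0, push V$ → (s0, zyzyxzyzxzy, V$)
  read z, top V: go to s2, push ε → (s2, yzyxzyzxzy, $)
  read y, top $: go to s0, push $ → (s0, zyxzyzxzy, $)
  ε-move, top $: go to s0, push V$ → (s0, zyxzyzxzy, V$)
  read z, top V: go to s2, push ε → (s2, yxzyzxzy, $)
  read y, top $: go to s0, push $ → (s0, xzyzxzy, $)
  ε-move, top $: go to s0, push V$ → (s0, xzyzxzy, V$)
  read x, top V: go to s0, push V → (s0, zyzxzy, V$)
  read z, top V: go to s2, push ε → (s2, yzxzy, $)
  read y, top $: go to s0, push $ → (s0, zxzy, $)
  ε-move, top $: go to s0, push V$ → (s0, zxzy, V$)
  read z, top V: go to s2, push ε → (s2, xzy, $)
No transition for (s2, x, top $); M blocks with input xzy remaining.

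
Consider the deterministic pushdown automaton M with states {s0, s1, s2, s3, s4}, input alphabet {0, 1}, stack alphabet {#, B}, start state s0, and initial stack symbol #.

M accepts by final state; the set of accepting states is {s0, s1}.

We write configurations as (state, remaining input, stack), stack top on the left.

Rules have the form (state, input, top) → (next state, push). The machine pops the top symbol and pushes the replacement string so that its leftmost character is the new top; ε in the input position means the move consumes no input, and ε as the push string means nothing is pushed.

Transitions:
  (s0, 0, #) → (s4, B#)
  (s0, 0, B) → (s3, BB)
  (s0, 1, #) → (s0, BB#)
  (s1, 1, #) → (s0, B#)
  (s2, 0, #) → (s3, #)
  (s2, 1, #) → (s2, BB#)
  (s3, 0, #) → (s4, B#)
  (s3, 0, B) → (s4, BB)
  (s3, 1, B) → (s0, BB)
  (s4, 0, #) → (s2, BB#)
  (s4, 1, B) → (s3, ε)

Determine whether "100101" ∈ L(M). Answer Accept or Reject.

Reject

(s0, 100101, #)
  read 1, top #: go to s0, push BB# → (s0, 00101, BB#)
  read 0, top B: go to s3, push BB → (s3, 0101, BBB#)
  read 0, top B: go to s4, push BB → (s4, 101, BBBB#)
  read 1, top B: go to s3, push ε → (s3, 01, BBB#)
  read 0, top B: go to s4, push BB → (s4, 1, BBBB#)
  read 1, top B: go to s3, push ε → (s3, ε, BBB#)
All input consumed; state s3 ∉ F and no further ε-move applies.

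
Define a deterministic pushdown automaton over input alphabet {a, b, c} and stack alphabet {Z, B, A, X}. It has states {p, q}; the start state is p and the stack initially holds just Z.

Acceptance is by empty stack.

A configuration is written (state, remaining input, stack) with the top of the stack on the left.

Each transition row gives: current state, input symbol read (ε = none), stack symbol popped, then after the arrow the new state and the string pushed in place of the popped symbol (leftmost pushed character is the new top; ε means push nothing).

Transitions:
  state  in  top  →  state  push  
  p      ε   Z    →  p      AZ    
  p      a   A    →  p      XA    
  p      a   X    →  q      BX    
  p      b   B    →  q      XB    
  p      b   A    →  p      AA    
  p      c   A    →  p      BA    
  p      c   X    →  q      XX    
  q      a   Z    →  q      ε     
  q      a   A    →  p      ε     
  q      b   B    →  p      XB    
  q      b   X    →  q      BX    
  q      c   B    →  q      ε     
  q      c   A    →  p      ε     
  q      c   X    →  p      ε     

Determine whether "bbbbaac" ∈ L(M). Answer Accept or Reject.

(p, bbbbaac, Z) ⊢ (p, bbbbaac, AZ) ⊢ (p, bbbaac, AAZ) ⊢ (p, bbaac, AAAZ) ⊢ (p, baac, AAAAZ) ⊢ (p, aac, AAAAAZ) ⊢ (p, ac, XAAAAAZ) ⊢ (q, c, BXAAAAAZ) ⊢ (q, ε, XAAAAAZ)
All input consumed; stack is XAAAAAZ, not empty, and no further ε-move applies.

Reject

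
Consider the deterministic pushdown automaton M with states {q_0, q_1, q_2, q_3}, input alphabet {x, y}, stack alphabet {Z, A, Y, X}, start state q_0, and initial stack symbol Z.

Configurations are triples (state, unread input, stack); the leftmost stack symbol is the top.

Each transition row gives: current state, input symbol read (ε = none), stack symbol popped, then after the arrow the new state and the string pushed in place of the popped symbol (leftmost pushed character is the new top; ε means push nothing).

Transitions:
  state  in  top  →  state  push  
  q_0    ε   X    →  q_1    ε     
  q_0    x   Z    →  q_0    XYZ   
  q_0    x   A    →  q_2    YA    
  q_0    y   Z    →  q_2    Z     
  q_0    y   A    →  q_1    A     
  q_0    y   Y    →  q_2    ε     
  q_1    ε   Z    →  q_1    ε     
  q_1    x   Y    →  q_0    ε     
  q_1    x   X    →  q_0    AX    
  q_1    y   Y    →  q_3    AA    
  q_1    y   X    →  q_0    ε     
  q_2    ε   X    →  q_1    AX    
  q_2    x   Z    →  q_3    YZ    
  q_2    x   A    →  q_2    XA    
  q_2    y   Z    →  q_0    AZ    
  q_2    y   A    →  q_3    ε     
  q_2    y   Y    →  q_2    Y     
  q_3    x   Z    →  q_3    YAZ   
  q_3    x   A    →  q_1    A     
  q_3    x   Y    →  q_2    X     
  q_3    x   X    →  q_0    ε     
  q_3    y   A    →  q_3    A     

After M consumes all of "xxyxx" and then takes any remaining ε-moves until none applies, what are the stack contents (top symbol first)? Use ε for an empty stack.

AXZ

(q_0, xxyxx, Z) ⊢ (q_0, xyxx, XYZ) ⊢ (q_1, xyxx, YZ) ⊢ (q_0, yxx, Z) ⊢ (q_2, xx, Z) ⊢ (q_3, x, YZ) ⊢ (q_2, ε, XZ) ⊢ (q_1, ε, AXZ)
All input consumed in state q_1 with stack AXZ.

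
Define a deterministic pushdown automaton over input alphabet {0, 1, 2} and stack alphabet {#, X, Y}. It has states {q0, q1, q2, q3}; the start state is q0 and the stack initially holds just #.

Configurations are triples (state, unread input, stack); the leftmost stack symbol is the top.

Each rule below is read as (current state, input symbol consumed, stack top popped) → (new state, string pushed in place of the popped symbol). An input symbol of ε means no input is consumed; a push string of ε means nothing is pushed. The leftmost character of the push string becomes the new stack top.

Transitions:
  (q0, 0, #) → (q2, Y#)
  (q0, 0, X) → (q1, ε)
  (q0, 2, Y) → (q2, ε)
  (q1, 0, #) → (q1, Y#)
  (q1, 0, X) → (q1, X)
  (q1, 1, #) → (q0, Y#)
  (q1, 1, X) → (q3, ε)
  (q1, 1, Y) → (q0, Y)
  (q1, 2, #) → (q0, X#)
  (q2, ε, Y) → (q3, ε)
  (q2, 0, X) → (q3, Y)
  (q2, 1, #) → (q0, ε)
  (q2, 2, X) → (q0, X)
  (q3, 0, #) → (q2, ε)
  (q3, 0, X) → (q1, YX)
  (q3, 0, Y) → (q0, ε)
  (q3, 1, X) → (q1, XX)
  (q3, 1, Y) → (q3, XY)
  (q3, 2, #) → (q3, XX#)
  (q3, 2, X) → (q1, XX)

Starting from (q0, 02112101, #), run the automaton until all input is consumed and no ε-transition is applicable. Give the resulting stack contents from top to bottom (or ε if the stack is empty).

YXX#

(q0, 02112101, #)
  read 0, top #: go to q2, push Y# → (q2, 2112101, Y#)
  ε-move, top Y: go to q3, push ε → (q3, 2112101, #)
  read 2, top #: go to q3, push XX# → (q3, 112101, XX#)
  read 1, top X: go to q1, push XX → (q1, 12101, XXX#)
  read 1, top X: go to q3, push ε → (q3, 2101, XX#)
  read 2, top X: go to q1, push XX → (q1, 101, XXX#)
  read 1, top X: go to q3, push ε → (q3, 01, XX#)
  read 0, top X: go to q1, push YX → (q1, 1, YXX#)
  read 1, top Y: go to q0, push Y → (q0, ε, YXX#)
All input consumed in state q0 with stack YXX#.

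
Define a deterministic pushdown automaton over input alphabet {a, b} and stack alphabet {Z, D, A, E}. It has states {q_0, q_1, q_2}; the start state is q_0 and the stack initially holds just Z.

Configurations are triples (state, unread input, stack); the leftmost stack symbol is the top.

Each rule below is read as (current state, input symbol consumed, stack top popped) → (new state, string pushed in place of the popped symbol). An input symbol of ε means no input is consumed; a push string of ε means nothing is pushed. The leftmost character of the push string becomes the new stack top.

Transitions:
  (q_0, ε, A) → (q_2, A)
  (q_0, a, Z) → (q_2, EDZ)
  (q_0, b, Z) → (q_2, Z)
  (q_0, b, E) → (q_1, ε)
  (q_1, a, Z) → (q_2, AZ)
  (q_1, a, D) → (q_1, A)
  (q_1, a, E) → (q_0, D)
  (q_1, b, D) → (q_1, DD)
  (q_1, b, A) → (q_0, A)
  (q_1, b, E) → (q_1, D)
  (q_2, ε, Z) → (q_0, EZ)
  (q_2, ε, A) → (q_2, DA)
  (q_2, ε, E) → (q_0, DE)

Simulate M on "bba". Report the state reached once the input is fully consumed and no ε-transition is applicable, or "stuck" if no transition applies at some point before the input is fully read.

q_2

(q_0, bba, Z)
  read b, top Z: go to q_2, push Z → (q_2, ba, Z)
  ε-move, top Z: go to q_0, push EZ → (q_0, ba, EZ)
  read b, top E: go to q_1, push ε → (q_1, a, Z)
  read a, top Z: go to q_2, push AZ → (q_2, ε, AZ)
  ε-move, top A: go to q_2, push DA → (q_2, ε, DAZ)
All input consumed; M is in state q_2.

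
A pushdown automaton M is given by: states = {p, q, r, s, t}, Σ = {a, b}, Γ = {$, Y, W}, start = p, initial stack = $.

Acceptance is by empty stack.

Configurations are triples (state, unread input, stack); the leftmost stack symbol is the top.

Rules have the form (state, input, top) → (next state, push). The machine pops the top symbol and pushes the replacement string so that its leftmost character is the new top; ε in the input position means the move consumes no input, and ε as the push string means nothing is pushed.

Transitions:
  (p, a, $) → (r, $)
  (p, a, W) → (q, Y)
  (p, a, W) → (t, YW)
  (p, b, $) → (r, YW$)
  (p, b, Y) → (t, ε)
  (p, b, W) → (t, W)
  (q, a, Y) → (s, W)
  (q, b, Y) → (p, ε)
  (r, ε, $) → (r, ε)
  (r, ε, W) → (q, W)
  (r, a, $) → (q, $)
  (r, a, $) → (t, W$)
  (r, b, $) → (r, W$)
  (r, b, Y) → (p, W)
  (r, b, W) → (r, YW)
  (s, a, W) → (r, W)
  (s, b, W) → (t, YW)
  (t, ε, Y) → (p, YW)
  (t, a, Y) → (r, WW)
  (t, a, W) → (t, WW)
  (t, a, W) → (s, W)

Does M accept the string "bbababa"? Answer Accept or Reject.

One accepting computation: (p, bbababa, $) ⊢ (r, bababa, YW$) ⊢ (p, ababa, WW$) ⊢ (q, baba, YW$) ⊢ (p, aba, W$) ⊢ (q, ba, Y$) ⊢ (p, a, $) ⊢ (r, ε, $) ⊢ (r, ε, ε)
All input consumed and the stack is empty.

Accept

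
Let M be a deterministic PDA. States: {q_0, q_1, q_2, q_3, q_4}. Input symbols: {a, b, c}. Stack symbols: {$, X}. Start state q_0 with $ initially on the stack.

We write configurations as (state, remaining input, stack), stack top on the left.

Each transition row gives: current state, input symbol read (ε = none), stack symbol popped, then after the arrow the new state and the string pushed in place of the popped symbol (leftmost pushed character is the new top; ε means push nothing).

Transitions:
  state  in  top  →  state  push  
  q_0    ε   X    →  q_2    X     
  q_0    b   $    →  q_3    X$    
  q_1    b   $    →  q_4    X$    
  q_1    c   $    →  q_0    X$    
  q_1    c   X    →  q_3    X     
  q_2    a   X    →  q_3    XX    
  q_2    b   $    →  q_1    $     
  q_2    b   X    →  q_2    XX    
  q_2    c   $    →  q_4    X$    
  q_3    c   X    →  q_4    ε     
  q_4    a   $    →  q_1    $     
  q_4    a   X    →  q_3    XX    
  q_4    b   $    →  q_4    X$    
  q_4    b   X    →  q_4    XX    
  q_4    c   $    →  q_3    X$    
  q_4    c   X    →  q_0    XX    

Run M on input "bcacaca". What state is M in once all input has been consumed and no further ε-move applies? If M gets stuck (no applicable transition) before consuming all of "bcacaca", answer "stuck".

(q_0, bcacaca, $)
  read b, top $: go to q_3, push X$ → (q_3, cacaca, X$)
  read c, top X: go to q_4, push ε → (q_4, acaca, $)
  read a, top $: go to q_1, push $ → (q_1, caca, $)
  read c, top $: go to q_0, push X$ → (q_0, aca, X$)
  ε-move, top X: go to q_2, push X → (q_2, aca, X$)
  read a, top X: go to q_3, push XX → (q_3, ca, XX$)
  read c, top X: go to q_4, push ε → (q_4, a, X$)
  read a, top X: go to q_3, push XX → (q_3, ε, XX$)
All input consumed; M is in state q_3.

q_3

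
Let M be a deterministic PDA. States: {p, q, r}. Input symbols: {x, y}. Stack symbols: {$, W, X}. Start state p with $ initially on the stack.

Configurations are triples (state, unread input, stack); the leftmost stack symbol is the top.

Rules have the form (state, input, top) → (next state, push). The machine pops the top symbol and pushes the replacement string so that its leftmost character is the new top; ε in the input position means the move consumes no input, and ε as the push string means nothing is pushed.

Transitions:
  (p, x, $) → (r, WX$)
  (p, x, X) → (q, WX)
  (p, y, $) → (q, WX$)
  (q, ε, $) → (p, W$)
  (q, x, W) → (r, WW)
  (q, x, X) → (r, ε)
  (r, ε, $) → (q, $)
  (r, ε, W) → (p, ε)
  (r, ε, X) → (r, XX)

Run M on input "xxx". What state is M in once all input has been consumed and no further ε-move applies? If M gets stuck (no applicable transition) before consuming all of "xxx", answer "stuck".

(p, xxx, $)
  read x, top $: go to r, push WX$ → (r, xx, WX$)
  ε-move, top W: go to p, push ε → (p, xx, X$)
  read x, top X: go to q, push WX → (q, x, WX$)
  read x, top W: go to r, push WW → (r, ε, WWX$)
  ε-move, top W: go to p, push ε → (p, ε, WX$)
All input consumed; M is in state p.

p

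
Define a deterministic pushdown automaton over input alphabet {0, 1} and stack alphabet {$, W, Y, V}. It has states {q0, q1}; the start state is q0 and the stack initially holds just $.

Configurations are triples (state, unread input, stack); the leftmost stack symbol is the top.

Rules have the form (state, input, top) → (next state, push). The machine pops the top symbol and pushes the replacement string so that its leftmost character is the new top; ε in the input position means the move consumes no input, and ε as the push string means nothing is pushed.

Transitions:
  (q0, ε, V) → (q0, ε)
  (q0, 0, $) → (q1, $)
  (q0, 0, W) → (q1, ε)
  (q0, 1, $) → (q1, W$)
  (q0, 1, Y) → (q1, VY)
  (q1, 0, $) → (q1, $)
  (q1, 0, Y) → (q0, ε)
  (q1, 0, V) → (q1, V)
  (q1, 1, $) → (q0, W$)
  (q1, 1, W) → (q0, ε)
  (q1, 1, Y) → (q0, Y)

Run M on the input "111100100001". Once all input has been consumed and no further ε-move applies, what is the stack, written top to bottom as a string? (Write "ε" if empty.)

W$

(q0, 111100100001, $) ⊢ (q1, 11100100001, W$) ⊢ (q0, 1100100001, $) ⊢ (q1, 100100001, W$) ⊢ (q0, 00100001, $) ⊢ (q1, 0100001, $) ⊢ (q1, 100001, $) ⊢ (q0, 00001, W$) ⊢ (q1, 0001, $) ⊢ (q1, 001, $) ⊢ (q1, 01, $) ⊢ (q1, 1, $) ⊢ (q0, ε, W$)
All input consumed in state q0 with stack W$.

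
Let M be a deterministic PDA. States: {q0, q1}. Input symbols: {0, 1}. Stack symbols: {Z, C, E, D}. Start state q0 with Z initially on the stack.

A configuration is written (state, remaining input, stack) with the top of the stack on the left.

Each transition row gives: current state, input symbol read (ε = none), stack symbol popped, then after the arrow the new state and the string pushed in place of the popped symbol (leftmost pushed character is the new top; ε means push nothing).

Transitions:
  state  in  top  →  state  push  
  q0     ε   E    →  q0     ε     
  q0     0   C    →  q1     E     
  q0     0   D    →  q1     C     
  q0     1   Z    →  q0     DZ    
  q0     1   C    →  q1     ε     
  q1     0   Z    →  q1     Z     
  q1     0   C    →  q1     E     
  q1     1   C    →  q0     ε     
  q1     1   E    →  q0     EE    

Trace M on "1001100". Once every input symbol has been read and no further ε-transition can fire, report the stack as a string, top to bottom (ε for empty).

(q0, 1001100, Z)
  read 1, top Z: go to q0, push DZ → (q0, 001100, DZ)
  read 0, top D: go to q1, push C → (q1, 01100, CZ)
  read 0, top C: go to q1, push E → (q1, 1100, EZ)
  read 1, top E: go to q0, push EE → (q0, 100, EEZ)
  ε-move, top E: go to q0, push ε → (q0, 100, EZ)
  ε-move, top E: go to q0, push ε → (q0, 100, Z)
  read 1, top Z: go to q0, push DZ → (q0, 00, DZ)
  read 0, top D: go to q1, push C → (q1, 0, CZ)
  read 0, top C: go to q1, push E → (q1, ε, EZ)
All input consumed in state q1 with stack EZ.

EZ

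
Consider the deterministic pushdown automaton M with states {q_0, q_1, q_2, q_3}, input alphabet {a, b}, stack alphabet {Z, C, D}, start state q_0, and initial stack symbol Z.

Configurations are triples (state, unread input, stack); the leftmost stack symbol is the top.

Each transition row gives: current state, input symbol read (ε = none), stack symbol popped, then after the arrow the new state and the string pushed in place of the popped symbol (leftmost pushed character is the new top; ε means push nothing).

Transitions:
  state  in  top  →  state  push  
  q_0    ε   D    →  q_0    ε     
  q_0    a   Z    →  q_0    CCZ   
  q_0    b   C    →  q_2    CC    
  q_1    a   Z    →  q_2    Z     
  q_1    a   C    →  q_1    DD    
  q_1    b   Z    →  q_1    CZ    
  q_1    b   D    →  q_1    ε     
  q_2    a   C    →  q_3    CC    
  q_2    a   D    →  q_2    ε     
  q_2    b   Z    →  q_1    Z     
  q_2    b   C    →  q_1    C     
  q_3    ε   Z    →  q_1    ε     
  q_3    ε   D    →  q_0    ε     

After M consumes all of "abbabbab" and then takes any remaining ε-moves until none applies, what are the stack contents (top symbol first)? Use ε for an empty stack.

(q_0, abbabbab, Z) ⊢ (q_0, bbabbab, CCZ) ⊢ (q_2, babbab, CCCZ) ⊢ (q_1, abbab, CCCZ) ⊢ (q_1, bbab, DDCCZ) ⊢ (q_1, bab, DCCZ) ⊢ (q_1, ab, CCZ) ⊢ (q_1, b, DDCZ) ⊢ (q_1, ε, DCZ)
All input consumed in state q_1 with stack DCZ.

DCZ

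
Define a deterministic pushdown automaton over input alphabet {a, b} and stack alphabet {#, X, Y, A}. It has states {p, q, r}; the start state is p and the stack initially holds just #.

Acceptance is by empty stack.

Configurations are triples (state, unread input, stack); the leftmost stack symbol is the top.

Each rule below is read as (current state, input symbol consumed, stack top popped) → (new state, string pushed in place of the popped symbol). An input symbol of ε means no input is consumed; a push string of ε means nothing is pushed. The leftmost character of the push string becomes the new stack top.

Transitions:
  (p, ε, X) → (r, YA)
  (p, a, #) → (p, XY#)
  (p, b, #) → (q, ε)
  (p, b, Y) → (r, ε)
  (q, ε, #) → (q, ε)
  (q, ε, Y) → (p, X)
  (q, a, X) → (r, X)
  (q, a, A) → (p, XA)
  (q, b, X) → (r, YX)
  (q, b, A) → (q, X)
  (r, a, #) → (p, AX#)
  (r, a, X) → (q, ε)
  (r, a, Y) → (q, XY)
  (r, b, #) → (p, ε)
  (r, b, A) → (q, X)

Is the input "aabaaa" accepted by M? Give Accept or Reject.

Reject

(p, aabaaa, #)
  read a, top #: go to p, push XY# → (p, abaaa, XY#)
  ε-move, top X: go to r, push YA → (r, abaaa, YAY#)
  read a, top Y: go to q, push XY → (q, baaa, XYAY#)
  read b, top X: go to r, push YX → (r, aaa, YXYAY#)
  read a, top Y: go to q, push XY → (q, aa, XYXYAY#)
  read a, top X: go to r, push X → (r, a, XYXYAY#)
  read a, top X: go to q, push ε → (q, ε, YXYAY#)
  ε-move, top Y: go to p, push X → (p, ε, XXYAY#)
  ε-move, top X: go to r, push YA → (r, ε, YAXYAY#)
All input consumed; stack is YAXYAY#, not empty, and no further ε-move applies.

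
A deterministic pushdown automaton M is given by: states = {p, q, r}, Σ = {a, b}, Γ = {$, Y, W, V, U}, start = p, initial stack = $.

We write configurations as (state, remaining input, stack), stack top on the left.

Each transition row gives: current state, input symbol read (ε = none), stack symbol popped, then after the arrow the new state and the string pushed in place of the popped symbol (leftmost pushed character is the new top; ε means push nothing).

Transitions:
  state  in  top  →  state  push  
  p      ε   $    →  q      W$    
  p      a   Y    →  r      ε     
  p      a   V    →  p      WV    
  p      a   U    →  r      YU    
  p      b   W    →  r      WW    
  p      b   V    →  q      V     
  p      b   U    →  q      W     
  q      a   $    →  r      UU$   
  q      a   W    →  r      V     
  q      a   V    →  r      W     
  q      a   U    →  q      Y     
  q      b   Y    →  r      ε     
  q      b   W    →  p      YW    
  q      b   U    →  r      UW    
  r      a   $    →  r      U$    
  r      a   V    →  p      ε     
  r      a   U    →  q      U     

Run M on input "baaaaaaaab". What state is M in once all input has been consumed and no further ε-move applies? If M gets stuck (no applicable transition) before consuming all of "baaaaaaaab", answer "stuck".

stuck

(p, baaaaaaaab, $)
  ε-move, top $: go to q, push W$ → (q, baaaaaaaab, W$)
  read b, top W: go to p, push YW → (p, aaaaaaaab, YW$)
  read a, top Y: go to r, push ε → (r, aaaaaaab, W$)
No transition for (r, a, top W); M blocks with input aaaaaaab remaining.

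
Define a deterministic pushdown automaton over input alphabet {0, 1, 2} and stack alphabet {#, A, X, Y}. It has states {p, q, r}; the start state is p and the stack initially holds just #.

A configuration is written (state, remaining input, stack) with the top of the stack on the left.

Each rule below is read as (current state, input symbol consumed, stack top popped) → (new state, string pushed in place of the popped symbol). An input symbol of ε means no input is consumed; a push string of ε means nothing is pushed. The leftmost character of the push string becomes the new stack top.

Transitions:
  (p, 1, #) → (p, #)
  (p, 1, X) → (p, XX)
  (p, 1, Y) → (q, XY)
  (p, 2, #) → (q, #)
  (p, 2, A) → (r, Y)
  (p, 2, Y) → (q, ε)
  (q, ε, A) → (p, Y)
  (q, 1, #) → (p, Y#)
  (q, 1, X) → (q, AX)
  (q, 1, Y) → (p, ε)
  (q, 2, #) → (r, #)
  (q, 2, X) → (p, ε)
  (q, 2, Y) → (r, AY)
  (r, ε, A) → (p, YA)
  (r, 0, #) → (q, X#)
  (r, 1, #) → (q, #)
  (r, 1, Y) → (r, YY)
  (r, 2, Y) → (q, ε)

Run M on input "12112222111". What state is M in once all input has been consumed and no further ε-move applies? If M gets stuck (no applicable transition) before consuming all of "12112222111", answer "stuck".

stuck

(p, 12112222111, #)
  read 1, top #: go to p, push # → (p, 2112222111, #)
  read 2, top #: go to q, push # → (q, 112222111, #)
  read 1, top #: go to p, push Y# → (p, 12222111, Y#)
  read 1, top Y: go to q, push XY → (q, 2222111, XY#)
  read 2, top X: go to p, push ε → (p, 222111, Y#)
  read 2, top Y: go to q, push ε → (q, 22111, #)
  read 2, top #: go to r, push # → (r, 2111, #)
No transition for (r, 2, top #); M blocks with input 2111 remaining.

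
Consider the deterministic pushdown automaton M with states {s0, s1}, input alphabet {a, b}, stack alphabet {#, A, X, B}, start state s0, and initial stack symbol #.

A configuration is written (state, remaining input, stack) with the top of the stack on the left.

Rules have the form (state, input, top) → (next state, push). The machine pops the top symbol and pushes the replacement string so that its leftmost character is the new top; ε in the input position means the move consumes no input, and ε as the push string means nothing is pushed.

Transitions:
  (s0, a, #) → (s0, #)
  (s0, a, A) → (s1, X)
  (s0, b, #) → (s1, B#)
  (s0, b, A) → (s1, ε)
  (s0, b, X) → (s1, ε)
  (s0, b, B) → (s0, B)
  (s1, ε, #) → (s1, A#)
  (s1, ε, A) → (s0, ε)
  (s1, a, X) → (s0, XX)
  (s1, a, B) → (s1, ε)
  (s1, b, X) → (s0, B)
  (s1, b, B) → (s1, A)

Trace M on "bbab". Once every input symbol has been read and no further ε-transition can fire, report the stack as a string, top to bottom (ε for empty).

(s0, bbab, #) ⊢ (s1, bab, B#) ⊢ (s1, ab, A#) ⊢ (s0, ab, #) ⊢ (s0, b, #) ⊢ (s1, ε, B#)
All input consumed in state s1 with stack B#.

B#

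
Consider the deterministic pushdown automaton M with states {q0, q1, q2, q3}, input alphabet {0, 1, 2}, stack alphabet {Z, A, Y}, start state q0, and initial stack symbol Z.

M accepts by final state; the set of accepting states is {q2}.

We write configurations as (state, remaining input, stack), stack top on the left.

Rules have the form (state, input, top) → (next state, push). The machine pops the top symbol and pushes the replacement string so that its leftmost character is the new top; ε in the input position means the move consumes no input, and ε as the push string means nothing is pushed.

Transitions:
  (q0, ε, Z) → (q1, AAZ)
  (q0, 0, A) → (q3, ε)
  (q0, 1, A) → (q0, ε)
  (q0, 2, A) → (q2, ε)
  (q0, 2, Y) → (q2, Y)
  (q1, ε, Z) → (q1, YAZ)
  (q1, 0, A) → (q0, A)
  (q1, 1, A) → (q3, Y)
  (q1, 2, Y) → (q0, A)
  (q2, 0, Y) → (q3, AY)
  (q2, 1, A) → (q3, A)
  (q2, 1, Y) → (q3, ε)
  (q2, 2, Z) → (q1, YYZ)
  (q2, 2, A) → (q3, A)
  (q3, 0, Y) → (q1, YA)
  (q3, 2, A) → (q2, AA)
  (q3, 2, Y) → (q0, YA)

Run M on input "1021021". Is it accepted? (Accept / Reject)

(q0, 1021021, Z)
  ε-move, top Z: go to q1, push AAZ → (q1, 1021021, AAZ)
  read 1, top A: go to q3, push Y → (q3, 021021, YAZ)
  read 0, top Y: go to q1, push YA → (q1, 21021, YAAZ)
  read 2, top Y: go to q0, push A → (q0, 1021, AAAZ)
  read 1, top A: go to q0, push ε → (q0, 021, AAZ)
  read 0, top A: go to q3, push ε → (q3, 21, AZ)
  read 2, top A: go to q2, push AA → (q2, 1, AAZ)
  read 1, top A: go to q3, push A → (q3, ε, AAZ)
All input consumed; state q3 ∉ F and no further ε-move applies.

Reject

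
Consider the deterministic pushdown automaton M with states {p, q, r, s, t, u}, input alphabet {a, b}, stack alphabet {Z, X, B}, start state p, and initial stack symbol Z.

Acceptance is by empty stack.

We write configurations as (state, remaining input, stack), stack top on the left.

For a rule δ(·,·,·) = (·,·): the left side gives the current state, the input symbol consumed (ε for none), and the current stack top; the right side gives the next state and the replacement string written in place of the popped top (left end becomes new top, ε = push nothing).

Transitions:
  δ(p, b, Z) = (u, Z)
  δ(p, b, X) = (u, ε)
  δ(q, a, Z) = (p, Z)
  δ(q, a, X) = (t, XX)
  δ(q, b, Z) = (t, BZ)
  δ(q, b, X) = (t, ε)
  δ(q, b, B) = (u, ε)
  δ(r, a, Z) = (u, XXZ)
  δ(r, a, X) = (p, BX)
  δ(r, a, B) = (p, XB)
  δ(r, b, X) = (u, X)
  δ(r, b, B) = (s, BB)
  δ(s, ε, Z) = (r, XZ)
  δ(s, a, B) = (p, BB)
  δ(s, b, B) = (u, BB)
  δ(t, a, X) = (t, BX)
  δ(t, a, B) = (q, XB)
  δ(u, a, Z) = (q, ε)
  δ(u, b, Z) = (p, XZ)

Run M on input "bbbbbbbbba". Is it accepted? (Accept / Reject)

(p, bbbbbbbbba, Z)
  read b, top Z: go to u, push Z → (u, bbbbbbbba, Z)
  read b, top Z: go to p, push XZ → (p, bbbbbbba, XZ)
  read b, top X: go to u, push ε → (u, bbbbbba, Z)
  read b, top Z: go to p, push XZ → (p, bbbbba, XZ)
  read b, top X: go to u, push ε → (u, bbbba, Z)
  read b, top Z: go to p, push XZ → (p, bbba, XZ)
  read b, top X: go to u, push ε → (u, bba, Z)
  read b, top Z: go to p, push XZ → (p, ba, XZ)
  read b, top X: go to u, push ε → (u, a, Z)
  read a, top Z: go to q, push ε → (q, ε, ε)
All input consumed and the stack is empty.

Accept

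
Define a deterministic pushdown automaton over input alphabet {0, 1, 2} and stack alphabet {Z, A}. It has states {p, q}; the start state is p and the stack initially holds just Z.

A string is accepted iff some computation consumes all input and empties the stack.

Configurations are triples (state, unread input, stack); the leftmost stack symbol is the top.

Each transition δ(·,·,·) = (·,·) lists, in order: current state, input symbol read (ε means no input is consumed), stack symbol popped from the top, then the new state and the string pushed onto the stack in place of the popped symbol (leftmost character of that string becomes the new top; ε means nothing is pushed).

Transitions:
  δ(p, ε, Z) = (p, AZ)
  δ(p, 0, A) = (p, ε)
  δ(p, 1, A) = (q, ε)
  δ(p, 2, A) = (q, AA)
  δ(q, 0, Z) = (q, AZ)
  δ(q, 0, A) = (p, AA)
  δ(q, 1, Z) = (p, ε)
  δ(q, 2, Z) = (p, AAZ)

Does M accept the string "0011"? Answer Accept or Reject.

Accept

(p, 0011, Z)
  ε-move, top Z: go to p, push AZ → (p, 0011, AZ)
  read 0, top A: go to p, push ε → (p, 011, Z)
  ε-move, top Z: go to p, push AZ → (p, 011, AZ)
  read 0, top A: go to p, push ε → (p, 11, Z)
  ε-move, top Z: go to p, push AZ → (p, 11, AZ)
  read 1, top A: go to q, push ε → (q, 1, Z)
  read 1, top Z: go to p, push ε → (p, ε, ε)
All input consumed and the stack is empty.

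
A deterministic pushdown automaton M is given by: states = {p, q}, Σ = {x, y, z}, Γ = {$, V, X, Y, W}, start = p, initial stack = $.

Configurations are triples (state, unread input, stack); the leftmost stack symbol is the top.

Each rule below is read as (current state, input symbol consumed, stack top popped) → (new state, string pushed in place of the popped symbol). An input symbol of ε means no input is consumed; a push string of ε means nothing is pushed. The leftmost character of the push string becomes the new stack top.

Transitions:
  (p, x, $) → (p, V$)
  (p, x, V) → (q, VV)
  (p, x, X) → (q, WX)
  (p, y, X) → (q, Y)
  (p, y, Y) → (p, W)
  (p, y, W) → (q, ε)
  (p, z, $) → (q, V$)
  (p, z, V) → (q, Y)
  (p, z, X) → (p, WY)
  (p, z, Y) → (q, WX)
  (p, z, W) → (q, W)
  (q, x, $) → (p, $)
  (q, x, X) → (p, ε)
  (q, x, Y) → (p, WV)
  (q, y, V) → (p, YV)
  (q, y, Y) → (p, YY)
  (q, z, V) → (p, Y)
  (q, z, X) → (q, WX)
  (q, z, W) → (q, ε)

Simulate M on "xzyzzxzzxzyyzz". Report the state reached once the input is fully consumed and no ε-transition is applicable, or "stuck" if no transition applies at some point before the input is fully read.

q

(p, xzyzzxzzxzyyzz, $) ⊢ (p, zyzzxzzxzyyzz, V$) ⊢ (q, yzzxzzxzyyzz, Y$) ⊢ (p, zzxzzxzyyzz, YY$) ⊢ (q, zxzzxzyyzz, WXY$) ⊢ (q, xzzxzyyzz, XY$) ⊢ (p, zzxzyyzz, Y$) ⊢ (q, zxzyyzz, WX$) ⊢ (q, xzyyzz, X$) ⊢ (p, zyyzz, $) ⊢ (q, yyzz, V$) ⊢ (p, yzz, YV$) ⊢ (p, zz, WV$) ⊢ (q, z, WV$) ⊢ (q, ε, V$)
All input consumed; M is in state q.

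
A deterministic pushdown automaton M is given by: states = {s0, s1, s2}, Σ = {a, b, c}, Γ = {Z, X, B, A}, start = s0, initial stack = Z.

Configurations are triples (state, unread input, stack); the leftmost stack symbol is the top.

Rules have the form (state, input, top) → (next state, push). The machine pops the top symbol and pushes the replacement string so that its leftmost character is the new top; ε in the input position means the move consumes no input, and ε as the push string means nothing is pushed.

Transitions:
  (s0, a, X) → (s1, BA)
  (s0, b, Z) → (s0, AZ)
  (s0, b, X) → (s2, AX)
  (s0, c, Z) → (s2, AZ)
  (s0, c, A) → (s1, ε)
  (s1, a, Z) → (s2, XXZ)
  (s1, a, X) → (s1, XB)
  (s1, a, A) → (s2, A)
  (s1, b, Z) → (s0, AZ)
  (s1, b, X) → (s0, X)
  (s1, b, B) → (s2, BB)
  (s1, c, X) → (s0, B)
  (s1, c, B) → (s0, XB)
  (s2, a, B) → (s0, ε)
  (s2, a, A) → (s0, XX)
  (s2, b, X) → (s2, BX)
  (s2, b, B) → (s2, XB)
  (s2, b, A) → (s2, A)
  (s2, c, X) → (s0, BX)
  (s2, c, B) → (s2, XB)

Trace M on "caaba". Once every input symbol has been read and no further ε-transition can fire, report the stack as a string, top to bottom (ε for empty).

BAXZ

(s0, caaba, Z)
  read c, top Z: go to s2, push AZ → (s2, aaba, AZ)
  read a, top A: go to s0, push XX → (s0, aba, XXZ)
  read a, top X: go to s1, push BA → (s1, ba, BAXZ)
  read b, top B: go to s2, push BB → (s2, a, BBAXZ)
  read a, top B: go to s0, push ε → (s0, ε, BAXZ)
All input consumed in state s0 with stack BAXZ.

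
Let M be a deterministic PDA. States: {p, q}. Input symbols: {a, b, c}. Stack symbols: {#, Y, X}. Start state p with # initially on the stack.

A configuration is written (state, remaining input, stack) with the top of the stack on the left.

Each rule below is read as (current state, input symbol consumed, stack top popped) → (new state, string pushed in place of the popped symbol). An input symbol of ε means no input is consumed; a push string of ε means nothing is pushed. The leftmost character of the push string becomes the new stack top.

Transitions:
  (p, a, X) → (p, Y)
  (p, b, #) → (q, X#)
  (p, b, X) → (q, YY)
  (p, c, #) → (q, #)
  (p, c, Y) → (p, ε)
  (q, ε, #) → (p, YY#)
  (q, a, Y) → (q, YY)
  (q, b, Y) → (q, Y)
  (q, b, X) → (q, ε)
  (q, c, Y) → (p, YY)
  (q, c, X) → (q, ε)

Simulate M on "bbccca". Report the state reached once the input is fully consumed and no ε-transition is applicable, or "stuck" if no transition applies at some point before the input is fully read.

stuck

(p, bbccca, #)
  read b, top #: go to q, push X# → (q, bccca, X#)
  read b, top X: go to q, push ε → (q, ccca, #)
  ε-move, top #: go to p, push YY# → (p, ccca, YY#)
  read c, top Y: go to p, push ε → (p, cca, Y#)
  read c, top Y: go to p, push ε → (p, ca, #)
  read c, top #: go to q, push # → (q, a, #)
  ε-move, top #: go to p, push YY# → (p, a, YY#)
No transition for (p, a, top Y); M blocks with input a remaining.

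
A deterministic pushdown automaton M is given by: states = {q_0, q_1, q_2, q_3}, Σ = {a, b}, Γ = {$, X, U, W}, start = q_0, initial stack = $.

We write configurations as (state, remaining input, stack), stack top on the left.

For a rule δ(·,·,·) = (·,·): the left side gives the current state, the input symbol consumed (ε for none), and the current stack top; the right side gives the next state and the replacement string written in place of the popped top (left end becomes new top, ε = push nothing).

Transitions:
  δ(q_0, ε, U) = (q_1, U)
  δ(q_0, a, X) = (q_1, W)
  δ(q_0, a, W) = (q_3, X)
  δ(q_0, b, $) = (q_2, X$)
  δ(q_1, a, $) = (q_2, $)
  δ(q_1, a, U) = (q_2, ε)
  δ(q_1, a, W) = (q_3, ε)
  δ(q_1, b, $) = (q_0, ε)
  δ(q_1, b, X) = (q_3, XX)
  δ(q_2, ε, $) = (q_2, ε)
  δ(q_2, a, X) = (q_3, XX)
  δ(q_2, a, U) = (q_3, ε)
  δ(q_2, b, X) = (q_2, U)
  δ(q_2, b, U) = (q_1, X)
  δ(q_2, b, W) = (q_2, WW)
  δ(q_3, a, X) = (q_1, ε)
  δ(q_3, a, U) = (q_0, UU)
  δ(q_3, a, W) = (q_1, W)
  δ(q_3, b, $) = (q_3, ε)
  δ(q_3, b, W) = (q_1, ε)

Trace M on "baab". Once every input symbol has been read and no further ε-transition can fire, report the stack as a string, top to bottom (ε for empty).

(q_0, baab, $) ⊢ (q_2, aab, X$) ⊢ (q_3, ab, XX$) ⊢ (q_1, b, X$) ⊢ (q_3, ε, XX$)
All input consumed in state q_3 with stack XX$.

XX$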